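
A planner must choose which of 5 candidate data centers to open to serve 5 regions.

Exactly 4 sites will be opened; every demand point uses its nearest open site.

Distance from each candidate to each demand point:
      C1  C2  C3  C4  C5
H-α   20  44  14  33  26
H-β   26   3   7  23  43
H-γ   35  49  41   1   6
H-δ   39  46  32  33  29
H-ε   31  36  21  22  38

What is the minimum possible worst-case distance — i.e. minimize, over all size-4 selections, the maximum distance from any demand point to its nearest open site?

20

Open {H-α, H-β, H-γ, H-δ}.
  Farthest demand point is C1 at distance 20 (to H-α); all others are ≤ 20.
With {H-α, H-β, H-γ, H-ε} the worst case is 20.
With {H-α, H-β, H-δ, H-ε} the worst case is 26.
No size-4 selection achieves below 20.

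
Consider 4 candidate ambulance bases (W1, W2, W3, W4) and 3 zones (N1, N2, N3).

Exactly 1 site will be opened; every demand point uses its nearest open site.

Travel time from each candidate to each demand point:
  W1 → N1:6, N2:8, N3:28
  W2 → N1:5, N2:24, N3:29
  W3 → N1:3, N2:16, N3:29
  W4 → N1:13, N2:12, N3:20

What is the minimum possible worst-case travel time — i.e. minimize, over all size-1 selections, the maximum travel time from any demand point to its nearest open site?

Open {W4}.
  Farthest demand point is N3 at travel time 20 (to W4); all others are ≤ 20.
With {W1} the worst case is 28.
With {W2} the worst case is 29.
No size-1 selection achieves below 20.

20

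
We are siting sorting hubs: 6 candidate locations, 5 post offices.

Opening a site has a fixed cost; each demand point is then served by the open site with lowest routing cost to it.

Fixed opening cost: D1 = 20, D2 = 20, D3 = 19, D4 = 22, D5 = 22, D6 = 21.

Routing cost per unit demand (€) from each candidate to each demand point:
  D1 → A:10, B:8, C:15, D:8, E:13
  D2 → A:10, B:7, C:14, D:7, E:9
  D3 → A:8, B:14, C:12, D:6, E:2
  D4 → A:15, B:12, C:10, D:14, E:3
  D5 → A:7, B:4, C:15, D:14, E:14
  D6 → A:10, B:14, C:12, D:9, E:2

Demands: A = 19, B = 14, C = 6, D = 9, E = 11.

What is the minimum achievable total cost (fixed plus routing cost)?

Open {D3, D5}: assign each demand point to its cheapest open site.
  A→D5 19×7=133, B→D5 14×4=56, C→D3 6×12=72, D→D3 9×6=54, E→D3 11×2=22
  routing cost 337, fixed 41 → total 378.
Compare {D3, D4, D5}: routing cost 325 + fixed 63 = 388.
Compare {D1, D3, D5}: routing cost 337 + fixed 61 = 398.
Compare {D2, D3, D5}: routing cost 337 + fixed 61 = 398.
All other subsets cost ≥ 388. Minimum total cost: 378.

378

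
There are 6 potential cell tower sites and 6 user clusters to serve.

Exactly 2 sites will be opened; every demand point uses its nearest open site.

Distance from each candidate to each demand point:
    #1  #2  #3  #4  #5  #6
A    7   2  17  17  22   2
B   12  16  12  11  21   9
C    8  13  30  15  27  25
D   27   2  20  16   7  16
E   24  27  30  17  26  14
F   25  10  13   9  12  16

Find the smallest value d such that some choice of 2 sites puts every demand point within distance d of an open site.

12

Open {B, D}.
  Farthest demand point is #1 at distance 12 (to B); all others are ≤ 12.
With {B, F} the worst case is 12.
With {A, F} the worst case is 13.
No size-2 selection achieves below 12.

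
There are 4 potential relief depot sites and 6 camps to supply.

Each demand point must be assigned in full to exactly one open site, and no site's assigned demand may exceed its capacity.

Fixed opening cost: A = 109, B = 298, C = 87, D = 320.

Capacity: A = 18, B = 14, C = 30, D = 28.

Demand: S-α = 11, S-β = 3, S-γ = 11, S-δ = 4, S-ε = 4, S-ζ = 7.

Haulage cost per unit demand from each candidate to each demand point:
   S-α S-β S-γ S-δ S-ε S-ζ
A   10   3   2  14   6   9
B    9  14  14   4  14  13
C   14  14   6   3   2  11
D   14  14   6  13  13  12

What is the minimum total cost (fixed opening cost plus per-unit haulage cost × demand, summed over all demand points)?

Open {A, C}; cheapest assignment that respects the capacities:
  A (cap 18, load 14): S-α, S-β — cost 11×10 + 3×3 = 119
  C (cap 30, load 26): S-γ, S-δ, S-ε, S-ζ — cost 11×6 + 4×3 + 4×2 + 7×11 = 163
  Shipping 282, fixed 196 → total 478.
  Any other capacity-feasible assignment to {A, C} ships for at least 282.
Compare {B, C}: its best feasible assignment gives total 689.
Compare {A, B, C}: its best feasible assignment gives total 721.
Every other set of open sites that can feasibly serve all demand totals ≥ 689 even under its best assignment. Minimum: 478.

478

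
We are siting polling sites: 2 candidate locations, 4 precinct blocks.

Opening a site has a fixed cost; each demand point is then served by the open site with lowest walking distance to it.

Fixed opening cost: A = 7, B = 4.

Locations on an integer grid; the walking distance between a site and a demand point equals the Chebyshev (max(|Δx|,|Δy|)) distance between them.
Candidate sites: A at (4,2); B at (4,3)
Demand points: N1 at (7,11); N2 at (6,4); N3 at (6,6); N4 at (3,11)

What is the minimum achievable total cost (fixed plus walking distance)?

25

Open {B}: assign each demand point to its cheapest open site.
  N1→B 8, N2→B 2, N3→B 3, N4→B 8
  walking distance 21, fixed 4 → total 25.
Compare {A}: walking distance 24 + fixed 7 = 31.
Compare {A, B}: walking distance 21 + fixed 11 = 32.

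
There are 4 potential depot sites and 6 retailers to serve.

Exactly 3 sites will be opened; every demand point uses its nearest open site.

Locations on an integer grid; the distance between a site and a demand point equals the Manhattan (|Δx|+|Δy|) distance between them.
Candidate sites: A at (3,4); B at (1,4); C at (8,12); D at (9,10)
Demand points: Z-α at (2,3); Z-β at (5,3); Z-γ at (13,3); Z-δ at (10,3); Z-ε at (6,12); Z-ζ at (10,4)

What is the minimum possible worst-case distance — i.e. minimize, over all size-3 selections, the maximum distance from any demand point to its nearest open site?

11

Open {A, B, C}.
  Farthest demand point is Z-γ at distance 11 (to A); all others are ≤ 11.
With {A, B, D} the worst case is 11.
With {A, C, D} the worst case is 11.
No size-3 selection achieves below 11.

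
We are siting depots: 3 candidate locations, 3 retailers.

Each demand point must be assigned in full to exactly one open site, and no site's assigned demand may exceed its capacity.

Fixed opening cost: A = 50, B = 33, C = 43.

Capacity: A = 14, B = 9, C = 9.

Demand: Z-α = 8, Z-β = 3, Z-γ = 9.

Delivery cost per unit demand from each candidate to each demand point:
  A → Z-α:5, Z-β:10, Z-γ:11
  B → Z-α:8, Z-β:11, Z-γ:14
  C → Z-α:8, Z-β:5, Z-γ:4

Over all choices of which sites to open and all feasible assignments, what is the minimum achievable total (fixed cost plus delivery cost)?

199

Open {A, C}; cheapest assignment that respects the capacities:
  A (cap 14, load 11): Z-α, Z-β — cost 8×5 + 3×10 = 70
  C (cap 9, load 9): Z-γ — cost 9×4 = 36
  Shipping 106, fixed 93 → total 199.
  Any other capacity-feasible assignment to {A, C} ships for at least 106.
Compare {A, B, C}: its best feasible assignment gives total 232.
Compare {A, B}: its best feasible assignment gives total 276.
Every other set of open sites that can feasibly serve all demand totals ≥ 232 even under its best assignment. Minimum: 199.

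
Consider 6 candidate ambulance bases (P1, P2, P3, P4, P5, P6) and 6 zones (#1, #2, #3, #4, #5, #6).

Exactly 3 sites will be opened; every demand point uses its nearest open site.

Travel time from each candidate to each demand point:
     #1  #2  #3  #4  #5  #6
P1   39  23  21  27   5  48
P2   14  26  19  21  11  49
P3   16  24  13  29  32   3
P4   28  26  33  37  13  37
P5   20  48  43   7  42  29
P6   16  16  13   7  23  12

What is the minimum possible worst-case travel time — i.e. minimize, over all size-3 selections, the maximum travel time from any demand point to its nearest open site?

16

Open {P1, P2, P6}.
  Farthest demand point is #2 at travel time 16 (to P6); all others are ≤ 16.
With {P1, P3, P6} the worst case is 16.
With {P1, P4, P6} the worst case is 16.
No size-3 selection achieves below 16.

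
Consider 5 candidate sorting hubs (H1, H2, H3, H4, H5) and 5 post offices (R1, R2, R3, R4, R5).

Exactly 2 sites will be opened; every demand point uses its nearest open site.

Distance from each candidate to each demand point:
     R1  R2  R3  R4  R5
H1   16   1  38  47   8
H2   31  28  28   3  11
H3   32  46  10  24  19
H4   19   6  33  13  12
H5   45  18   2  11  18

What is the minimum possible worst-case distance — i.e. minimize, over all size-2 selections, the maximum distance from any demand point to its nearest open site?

16

Open {H1, H5}.
  Farthest demand point is R1 at distance 16 (to H1); all others are ≤ 16.
With {H3, H4} the worst case is 19.
With {H4, H5} the worst case is 19.
No size-2 selection achieves below 16.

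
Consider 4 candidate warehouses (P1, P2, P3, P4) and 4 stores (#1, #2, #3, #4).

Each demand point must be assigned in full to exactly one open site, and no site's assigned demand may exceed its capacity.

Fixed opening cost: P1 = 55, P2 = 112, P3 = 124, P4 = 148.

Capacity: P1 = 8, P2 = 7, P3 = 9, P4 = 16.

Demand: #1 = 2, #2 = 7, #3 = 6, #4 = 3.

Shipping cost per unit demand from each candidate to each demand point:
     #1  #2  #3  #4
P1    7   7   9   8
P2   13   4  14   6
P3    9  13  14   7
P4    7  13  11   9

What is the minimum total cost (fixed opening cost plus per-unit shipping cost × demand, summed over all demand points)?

359

Open {P1, P4}; cheapest assignment that respects the capacities:
  P1 (cap 8, load 7): #2 — cost 7×7 = 49
  P4 (cap 16, load 11): #1, #3, #4 — cost 2×7 + 6×11 + 3×9 = 107
  Shipping 156, fixed 203 → total 359.
  Any other capacity-feasible assignment to {P1, P4} ships for at least 156.
Compare {P2, P4}: its best feasible assignment gives total 395.
Compare {P1, P2, P3}: its best feasible assignment gives total 408.
Every other set of open sites that can feasibly serve all demand totals ≥ 395 even under its best assignment. Minimum: 359.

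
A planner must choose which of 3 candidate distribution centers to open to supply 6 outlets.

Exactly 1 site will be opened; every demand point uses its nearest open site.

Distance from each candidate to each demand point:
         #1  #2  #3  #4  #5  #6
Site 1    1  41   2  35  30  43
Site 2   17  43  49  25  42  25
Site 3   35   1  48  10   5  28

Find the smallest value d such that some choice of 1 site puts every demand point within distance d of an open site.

43

Open {Site 1}.
  Farthest demand point is #6 at distance 43 (to Site 1); all others are ≤ 43.
With {Site 3} the worst case is 48.
With {Site 2} the worst case is 49.
No size-1 selection achieves below 43.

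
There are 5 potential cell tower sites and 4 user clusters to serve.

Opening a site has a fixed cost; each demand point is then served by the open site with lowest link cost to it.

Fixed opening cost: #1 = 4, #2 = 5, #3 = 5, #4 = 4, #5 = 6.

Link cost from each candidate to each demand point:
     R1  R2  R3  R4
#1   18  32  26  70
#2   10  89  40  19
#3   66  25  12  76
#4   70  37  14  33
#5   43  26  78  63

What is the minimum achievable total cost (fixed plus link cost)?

76

Open {#2, #3}: assign each demand point to its cheapest open site.
  R1→#2 10, R2→#3 25, R3→#3 12, R4→#2 19
  link cost 66, fixed 10 → total 76.
Compare {#1, #2, #3}: link cost 66 + fixed 14 = 80.
Compare {#2, #3, #4}: link cost 66 + fixed 14 = 80.
Compare {#2, #3, #5}: link cost 66 + fixed 16 = 82.
All other subsets cost ≥ 80. Minimum total cost: 76.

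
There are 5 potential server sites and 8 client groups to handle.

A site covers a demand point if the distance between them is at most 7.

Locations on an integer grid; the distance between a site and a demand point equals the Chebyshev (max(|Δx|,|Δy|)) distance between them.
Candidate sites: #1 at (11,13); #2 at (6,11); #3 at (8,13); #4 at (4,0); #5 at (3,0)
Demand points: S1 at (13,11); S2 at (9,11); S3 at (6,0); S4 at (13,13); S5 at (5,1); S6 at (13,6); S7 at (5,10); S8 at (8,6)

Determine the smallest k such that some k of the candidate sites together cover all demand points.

Coverage sets (demand points within 7 of each site):
  #1: {S1, S2, S4, S6, S7, S8}
  #2: {S1, S2, S4, S6, S7, S8}
  #3: {S1, S2, S4, S6, S7, S8}
  #4: {S3, S5, S8}
  #5: {S3, S5, S8}
No single site covers all 8 demand points.
But {#1, #4} covers everything, so the minimum is 2.

2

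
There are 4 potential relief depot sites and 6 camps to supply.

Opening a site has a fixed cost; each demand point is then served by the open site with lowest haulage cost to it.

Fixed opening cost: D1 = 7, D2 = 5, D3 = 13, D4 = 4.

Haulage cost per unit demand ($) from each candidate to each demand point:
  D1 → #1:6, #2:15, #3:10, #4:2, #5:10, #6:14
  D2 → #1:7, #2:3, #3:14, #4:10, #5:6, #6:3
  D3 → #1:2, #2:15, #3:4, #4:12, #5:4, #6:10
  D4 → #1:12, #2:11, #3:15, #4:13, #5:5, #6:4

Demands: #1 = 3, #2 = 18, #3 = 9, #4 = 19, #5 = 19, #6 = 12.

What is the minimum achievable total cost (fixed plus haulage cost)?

271

Open {D1, D2, D3}: assign each demand point to its cheapest open site.
  #1→D3 3×2=6, #2→D2 18×3=54, #3→D3 9×4=36, #4→D1 19×2=38, #5→D3 19×4=76, #6→D2 12×3=36
  haulage cost 246, fixed 25 → total 271.
Compare {D1, D2, D3, D4}: haulage cost 246 + fixed 29 = 275.
Compare {D1, D2, D4}: haulage cost 331 + fixed 16 = 347.
Compare {D1, D2}: haulage cost 350 + fixed 12 = 362.
All other subsets cost ≥ 275. Minimum total cost: 271.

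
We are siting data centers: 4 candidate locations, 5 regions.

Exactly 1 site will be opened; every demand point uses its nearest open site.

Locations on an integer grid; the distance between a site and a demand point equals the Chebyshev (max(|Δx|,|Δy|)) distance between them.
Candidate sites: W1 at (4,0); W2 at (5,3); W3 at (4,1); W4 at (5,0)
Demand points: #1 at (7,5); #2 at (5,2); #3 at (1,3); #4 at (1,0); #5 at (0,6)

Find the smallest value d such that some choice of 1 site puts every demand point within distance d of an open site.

Open {W2}.
  Farthest demand point is #5 at distance 5 (to W2); all others are ≤ 5.
With {W3} the worst case is 5.
With {W1} the worst case is 6.
No size-1 selection achieves below 5.

5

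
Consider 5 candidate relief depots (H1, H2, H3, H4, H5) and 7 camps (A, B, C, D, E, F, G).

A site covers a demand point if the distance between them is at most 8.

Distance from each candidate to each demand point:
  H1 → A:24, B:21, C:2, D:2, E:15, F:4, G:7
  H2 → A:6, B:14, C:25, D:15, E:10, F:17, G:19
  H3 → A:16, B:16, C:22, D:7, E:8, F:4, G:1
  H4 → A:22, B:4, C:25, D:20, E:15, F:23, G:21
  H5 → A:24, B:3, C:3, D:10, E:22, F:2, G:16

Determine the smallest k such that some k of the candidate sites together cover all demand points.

Coverage sets (demand points within 8 of each site):
  H1: {C, D, F, G}
  H2: {A}
  H3: {D, E, F, G}
  H4: {B}
  H5: {B, C, F}
No 2 sites suffice: every size-2 union leaves at least one demand point uncovered.
But {H2, H3, H5} covers everything, so the minimum is 3.

3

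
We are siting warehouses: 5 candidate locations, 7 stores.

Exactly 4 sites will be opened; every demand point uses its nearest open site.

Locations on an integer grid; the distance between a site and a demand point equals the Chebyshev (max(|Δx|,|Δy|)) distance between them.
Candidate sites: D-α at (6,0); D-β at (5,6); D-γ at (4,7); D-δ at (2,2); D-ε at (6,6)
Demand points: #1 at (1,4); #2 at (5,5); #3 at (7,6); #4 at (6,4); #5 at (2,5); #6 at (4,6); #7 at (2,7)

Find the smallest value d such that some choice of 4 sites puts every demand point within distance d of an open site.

Open {D-α, D-β, D-γ, D-δ}.
  Farthest demand point is #1 at distance 2 (to D-δ); all others are ≤ 2.
With {D-α, D-γ, D-δ, D-ε} the worst case is 2.
With {D-β, D-γ, D-δ, D-ε} the worst case is 2.
No size-4 selection achieves below 2.

2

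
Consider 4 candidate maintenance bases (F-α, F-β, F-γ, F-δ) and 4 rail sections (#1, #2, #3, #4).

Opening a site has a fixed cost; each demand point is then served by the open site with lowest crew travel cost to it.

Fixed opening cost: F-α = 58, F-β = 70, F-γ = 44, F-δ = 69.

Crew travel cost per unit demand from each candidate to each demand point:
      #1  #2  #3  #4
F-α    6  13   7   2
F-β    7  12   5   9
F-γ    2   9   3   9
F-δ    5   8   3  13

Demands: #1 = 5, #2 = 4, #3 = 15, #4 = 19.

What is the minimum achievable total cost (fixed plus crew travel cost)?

231

Open {F-α, F-γ}: assign each demand point to its cheapest open site.
  #1→F-γ 5×2=10, #2→F-γ 4×9=36, #3→F-γ 15×3=45, #4→F-α 19×2=38
  crew travel cost 129, fixed 102 → total 231.
Compare {F-α, F-δ}: crew travel cost 140 + fixed 127 = 267.
Compare {F-α}: crew travel cost 225 + fixed 58 = 283.
Compare {F-α, F-γ, F-δ}: crew travel cost 125 + fixed 171 = 296.
All other subsets cost ≥ 267. Minimum total cost: 231.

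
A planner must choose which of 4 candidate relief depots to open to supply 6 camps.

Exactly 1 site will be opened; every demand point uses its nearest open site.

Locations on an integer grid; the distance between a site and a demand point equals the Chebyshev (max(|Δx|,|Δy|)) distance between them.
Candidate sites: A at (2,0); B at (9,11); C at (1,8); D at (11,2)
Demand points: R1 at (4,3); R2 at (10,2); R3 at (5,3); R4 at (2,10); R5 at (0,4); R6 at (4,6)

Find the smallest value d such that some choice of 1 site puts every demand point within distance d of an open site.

Open {B}.
  Farthest demand point is R2 at distance 9 (to B); all others are ≤ 9.
With {C} the worst case is 9.
With {A} the worst case is 10.
No size-1 selection achieves below 9.

9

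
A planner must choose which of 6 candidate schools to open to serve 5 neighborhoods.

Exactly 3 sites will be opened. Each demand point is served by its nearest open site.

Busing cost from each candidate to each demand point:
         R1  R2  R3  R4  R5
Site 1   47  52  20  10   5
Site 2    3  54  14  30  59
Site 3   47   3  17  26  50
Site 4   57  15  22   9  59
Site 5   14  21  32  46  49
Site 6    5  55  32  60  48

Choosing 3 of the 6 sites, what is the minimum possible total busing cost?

35

Open {Site 1, Site 2, Site 3}.
  R1→Site 2 3, R2→Site 3 3, R3→Site 2 14, R4→Site 1 10, R5→Site 1 5  ⇒ total 35.
Compare {Site 1, Site 3, Site 6}: total 40.
Compare {Site 1, Site 2, Site 4}: total 46.
No size-3 selection does better; minimum is 35.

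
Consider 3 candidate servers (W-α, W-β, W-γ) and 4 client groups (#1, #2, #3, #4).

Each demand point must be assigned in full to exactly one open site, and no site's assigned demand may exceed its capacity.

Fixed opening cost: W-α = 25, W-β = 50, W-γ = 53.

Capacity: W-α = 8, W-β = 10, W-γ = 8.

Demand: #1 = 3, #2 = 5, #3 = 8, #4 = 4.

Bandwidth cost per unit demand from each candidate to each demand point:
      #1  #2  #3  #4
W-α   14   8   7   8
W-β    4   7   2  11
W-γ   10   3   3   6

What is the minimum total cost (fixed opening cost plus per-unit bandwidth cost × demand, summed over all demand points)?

Open {W-α, W-β, W-γ}; cheapest assignment that respects the capacities:
  W-α (cap 8, load 4): #4 — cost 4×8 = 32
  W-β (cap 10, load 8): #3 — cost 8×2 = 16
  W-γ (cap 8, load 8): #1, #2 — cost 3×10 + 5×3 = 45
  Shipping 93, fixed 128 → total 221.
  Any other capacity-feasible assignment to {W-α, W-β, W-γ} ships for at least 93.
Total demand is 20 and no other set of sites has combined capacity ≥ 20, so {W-α, W-β, W-γ} is the only feasible choice of open sites. Minimum: 221.

221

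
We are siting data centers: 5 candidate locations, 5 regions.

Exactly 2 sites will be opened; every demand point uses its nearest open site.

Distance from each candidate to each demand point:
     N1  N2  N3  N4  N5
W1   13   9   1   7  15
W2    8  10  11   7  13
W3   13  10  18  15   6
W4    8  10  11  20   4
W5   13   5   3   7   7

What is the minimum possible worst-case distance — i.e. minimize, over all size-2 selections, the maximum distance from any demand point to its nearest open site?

Open {W2, W5}.
  Farthest demand point is N1 at distance 8 (to W2); all others are ≤ 8.
With {W4, W5} the worst case is 8.
With {W1, W4} the worst case is 9.
No size-2 selection achieves below 8.

8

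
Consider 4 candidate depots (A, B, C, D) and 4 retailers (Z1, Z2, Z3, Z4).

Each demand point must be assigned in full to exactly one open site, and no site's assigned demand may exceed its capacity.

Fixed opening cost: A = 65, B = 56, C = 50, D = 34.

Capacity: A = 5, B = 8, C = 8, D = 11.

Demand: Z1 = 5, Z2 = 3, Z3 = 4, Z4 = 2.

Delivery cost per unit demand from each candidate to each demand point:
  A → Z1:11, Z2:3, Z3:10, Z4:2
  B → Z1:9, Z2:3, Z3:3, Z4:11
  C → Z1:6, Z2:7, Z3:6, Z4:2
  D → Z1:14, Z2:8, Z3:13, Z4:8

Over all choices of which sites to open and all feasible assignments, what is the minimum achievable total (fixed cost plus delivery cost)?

Open {B, C}; cheapest assignment that respects the capacities:
  B (cap 8, load 7): Z2, Z3 — cost 3×3 + 4×3 = 21
  C (cap 8, load 7): Z1, Z4 — cost 5×6 + 2×2 = 34
  Shipping 55, fixed 106 → total 161.
  Any other capacity-feasible assignment to {B, C} ships for at least 55.
Compare {C, D}: its best feasible assignment gives total 194.
Compare {B, C, D}: its best feasible assignment gives total 195.
Every other set of open sites that can feasibly serve all demand totals ≥ 194 even under its best assignment. Minimum: 161.

161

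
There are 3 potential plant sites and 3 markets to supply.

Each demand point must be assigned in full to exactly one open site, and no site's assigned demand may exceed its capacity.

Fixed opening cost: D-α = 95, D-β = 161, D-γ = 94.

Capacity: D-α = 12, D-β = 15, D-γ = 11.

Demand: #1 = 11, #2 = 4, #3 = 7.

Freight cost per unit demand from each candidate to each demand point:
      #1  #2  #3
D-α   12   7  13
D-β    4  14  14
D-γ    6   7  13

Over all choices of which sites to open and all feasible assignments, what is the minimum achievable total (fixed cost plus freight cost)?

374

Open {D-α, D-γ}; cheapest assignment that respects the capacities:
  D-α (cap 12, load 11): #2, #3 — cost 4×7 + 7×13 = 119
  D-γ (cap 11, load 11): #1 — cost 11×6 = 66
  Shipping 185, fixed 189 → total 374.
  Any other capacity-feasible assignment to {D-α, D-γ} ships for at least 185.
Compare {D-β, D-γ}: its best feasible assignment gives total 418.
Compare {D-α, D-β}: its best feasible assignment gives total 419.
Every other set of open sites that can feasibly serve all demand totals ≥ 418 even under its best assignment. Minimum: 374.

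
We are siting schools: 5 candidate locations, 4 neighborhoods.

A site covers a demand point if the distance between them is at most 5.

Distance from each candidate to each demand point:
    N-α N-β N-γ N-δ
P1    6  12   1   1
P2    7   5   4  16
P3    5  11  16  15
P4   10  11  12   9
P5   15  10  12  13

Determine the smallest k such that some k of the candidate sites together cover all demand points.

3

Coverage sets (demand points within 5 of each site):
  P1: {N-γ, N-δ}
  P2: {N-β, N-γ}
  P3: {N-α}
  P4: {}
  P5: {}
No 2 sites suffice: every size-2 union leaves at least one demand point uncovered.
But {P1, P2, P3} covers everything, so the minimum is 3.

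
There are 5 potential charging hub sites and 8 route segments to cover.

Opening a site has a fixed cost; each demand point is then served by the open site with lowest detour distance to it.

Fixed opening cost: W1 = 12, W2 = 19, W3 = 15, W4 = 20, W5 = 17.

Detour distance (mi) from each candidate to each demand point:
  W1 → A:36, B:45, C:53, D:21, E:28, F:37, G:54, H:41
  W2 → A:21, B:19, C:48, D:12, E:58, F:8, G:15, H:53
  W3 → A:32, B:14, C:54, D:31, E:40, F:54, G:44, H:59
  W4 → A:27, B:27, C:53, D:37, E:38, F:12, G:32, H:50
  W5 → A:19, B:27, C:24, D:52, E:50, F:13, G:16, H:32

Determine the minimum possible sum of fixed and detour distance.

Open {W1, W2, W5}: assign each demand point to its cheapest open site.
  A→W5 19, B→W2 19, C→W5 24, D→W2 12, E→W1 28, F→W2 8, G→W2 15, H→W5 32
  detour distance 157, fixed 48 → total 205.
Compare {W1, W5}: detour distance 180 + fixed 29 = 209.
Compare {W1, W3, W5}: detour distance 167 + fixed 44 = 211.
Compare {W2, W5}: detour distance 179 + fixed 36 = 215.
All other subsets cost ≥ 209. Minimum total cost: 205.

205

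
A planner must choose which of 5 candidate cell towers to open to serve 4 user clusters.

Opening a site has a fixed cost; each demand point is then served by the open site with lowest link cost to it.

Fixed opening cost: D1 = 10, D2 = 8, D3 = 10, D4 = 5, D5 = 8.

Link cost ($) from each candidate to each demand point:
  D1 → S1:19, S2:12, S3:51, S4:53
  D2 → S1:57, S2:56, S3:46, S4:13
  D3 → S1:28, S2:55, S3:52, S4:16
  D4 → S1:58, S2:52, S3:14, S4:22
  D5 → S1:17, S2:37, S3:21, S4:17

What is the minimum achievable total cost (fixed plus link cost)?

Open {D1, D2, D4}: assign each demand point to its cheapest open site.
  S1→D1 19, S2→D1 12, S3→D4 14, S4→D2 13
  link cost 58, fixed 23 → total 81.
Compare {D1, D4}: link cost 67 + fixed 15 = 82.
Compare {D1, D4, D5}: link cost 60 + fixed 23 = 83.
Compare {D1, D5}: link cost 67 + fixed 18 = 85.
All other subsets cost ≥ 82. Minimum total cost: 81.

81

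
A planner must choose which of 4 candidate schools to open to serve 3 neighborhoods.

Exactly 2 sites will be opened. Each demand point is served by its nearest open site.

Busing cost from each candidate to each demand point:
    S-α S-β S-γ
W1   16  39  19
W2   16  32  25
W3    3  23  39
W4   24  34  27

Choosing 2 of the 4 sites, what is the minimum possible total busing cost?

45

Open {W1, W3}.
  S-α→W3 3, S-β→W3 23, S-γ→W1 19  ⇒ total 45.
Compare {W2, W3}: total 51.
Compare {W3, W4}: total 53.
No size-2 selection does better; minimum is 45.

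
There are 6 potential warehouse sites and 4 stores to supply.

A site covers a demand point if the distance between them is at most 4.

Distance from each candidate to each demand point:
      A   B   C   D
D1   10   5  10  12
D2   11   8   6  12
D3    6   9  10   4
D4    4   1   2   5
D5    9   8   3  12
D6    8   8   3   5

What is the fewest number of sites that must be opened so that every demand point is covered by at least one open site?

2

Coverage sets (demand points within 4 of each site):
  D1: {}
  D2: {}
  D3: {D}
  D4: {A, B, C}
  D5: {C}
  D6: {C}
No single site covers all 4 demand points.
But {D3, D4} covers everything, so the minimum is 2.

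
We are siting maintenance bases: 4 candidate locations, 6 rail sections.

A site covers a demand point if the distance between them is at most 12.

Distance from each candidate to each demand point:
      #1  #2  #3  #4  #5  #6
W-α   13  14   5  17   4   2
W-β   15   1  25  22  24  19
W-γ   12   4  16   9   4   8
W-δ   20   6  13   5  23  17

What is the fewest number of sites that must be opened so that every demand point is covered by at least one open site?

2

Coverage sets (demand points within 12 of each site):
  W-α: {#3, #5, #6}
  W-β: {#2}
  W-γ: {#1, #2, #4, #5, #6}
  W-δ: {#2, #4}
No single site covers all 6 demand points.
But {W-α, W-γ} covers everything, so the minimum is 2.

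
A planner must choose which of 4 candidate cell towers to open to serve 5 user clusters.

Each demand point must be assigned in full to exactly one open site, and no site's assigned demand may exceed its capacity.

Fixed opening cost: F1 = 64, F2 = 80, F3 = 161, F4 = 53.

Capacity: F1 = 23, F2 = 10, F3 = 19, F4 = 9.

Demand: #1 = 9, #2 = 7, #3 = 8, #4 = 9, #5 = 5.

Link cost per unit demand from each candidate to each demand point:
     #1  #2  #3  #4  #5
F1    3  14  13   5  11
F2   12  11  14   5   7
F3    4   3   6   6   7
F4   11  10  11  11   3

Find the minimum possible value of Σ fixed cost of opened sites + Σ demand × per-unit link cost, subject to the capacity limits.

421

Open {F1, F3}; cheapest assignment that respects the capacities:
  F1 (cap 23, load 23): #1, #4, #5 — cost 9×3 + 9×5 + 5×11 = 127
  F3 (cap 19, load 15): #2, #3 — cost 7×3 + 8×6 = 69
  Shipping 196, fixed 225 → total 421.
  Any other capacity-feasible assignment to {F1, F3} ships for at least 196.
Compare {F1, F3, F4}: its best feasible assignment gives total 434.
Compare {F1, F2, F3}: its best feasible assignment gives total 481.
Every other set of open sites that can feasibly serve all demand totals ≥ 434 even under its best assignment. Minimum: 421.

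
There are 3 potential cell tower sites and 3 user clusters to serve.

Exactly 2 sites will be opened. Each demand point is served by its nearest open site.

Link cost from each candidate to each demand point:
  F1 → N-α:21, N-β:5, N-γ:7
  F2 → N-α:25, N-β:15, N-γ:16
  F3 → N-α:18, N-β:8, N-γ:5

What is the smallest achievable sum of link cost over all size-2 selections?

Open {F1, F3}.
  N-α→F3 18, N-β→F1 5, N-γ→F3 5  ⇒ total 28.
Compare {F2, F3}: total 31.
Compare {F1, F2}: total 33.

28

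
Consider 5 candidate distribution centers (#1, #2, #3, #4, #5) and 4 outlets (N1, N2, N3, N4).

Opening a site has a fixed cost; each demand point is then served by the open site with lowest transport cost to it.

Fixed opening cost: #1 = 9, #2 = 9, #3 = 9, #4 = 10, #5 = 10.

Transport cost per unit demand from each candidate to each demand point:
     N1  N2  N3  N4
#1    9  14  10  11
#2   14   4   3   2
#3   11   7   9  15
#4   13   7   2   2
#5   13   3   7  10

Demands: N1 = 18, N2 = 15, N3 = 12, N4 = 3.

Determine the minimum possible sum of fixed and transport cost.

266

Open {#1, #4, #5}: assign each demand point to its cheapest open site.
  N1→#1 18×9=162, N2→#5 15×3=45, N3→#4 12×2=24, N4→#4 3×2=6
  transport cost 237, fixed 29 → total 266.
Compare {#1, #2, #4, #5}: transport cost 237 + fixed 38 = 275.
Compare {#1, #3, #4, #5}: transport cost 237 + fixed 38 = 275.
Compare {#1, #2, #5}: transport cost 249 + fixed 28 = 277.
All other subsets cost ≥ 275. Minimum total cost: 266.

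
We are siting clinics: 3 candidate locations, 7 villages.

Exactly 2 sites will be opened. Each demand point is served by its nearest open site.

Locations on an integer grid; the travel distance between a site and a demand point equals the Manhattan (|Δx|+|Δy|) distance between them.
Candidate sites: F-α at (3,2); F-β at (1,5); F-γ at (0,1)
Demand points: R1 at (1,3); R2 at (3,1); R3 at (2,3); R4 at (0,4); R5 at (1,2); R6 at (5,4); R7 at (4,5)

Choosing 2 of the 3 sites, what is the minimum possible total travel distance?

Open {F-α, F-β}.
  R1→F-β 2, R2→F-α 1, R3→F-α 2, R4→F-β 2, R5→F-α 2, R6→F-α 4, R7→F-β 3  ⇒ total 16.
Compare {F-α, F-γ}: total 19.
Compare {F-β, F-γ}: total 20.

16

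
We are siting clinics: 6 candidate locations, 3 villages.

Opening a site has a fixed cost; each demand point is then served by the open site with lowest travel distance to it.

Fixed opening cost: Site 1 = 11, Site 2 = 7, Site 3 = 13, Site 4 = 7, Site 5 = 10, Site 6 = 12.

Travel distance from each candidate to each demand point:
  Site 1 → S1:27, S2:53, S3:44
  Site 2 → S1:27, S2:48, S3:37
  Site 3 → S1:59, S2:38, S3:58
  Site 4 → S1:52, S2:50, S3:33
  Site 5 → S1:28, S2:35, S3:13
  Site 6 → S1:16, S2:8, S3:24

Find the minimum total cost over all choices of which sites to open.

Open {Site 5, Site 6}: assign each demand point to its cheapest open site.
  S1→Site 6 16, S2→Site 6 8, S3→Site 5 13
  travel distance 37, fixed 22 → total 59.
Compare {Site 6}: travel distance 48 + fixed 12 = 60.
Compare {Site 2, Site 5, Site 6}: travel distance 37 + fixed 29 = 66.
Compare {Site 4, Site 5, Site 6}: travel distance 37 + fixed 29 = 66.
All other subsets cost ≥ 60. Minimum total cost: 59.

59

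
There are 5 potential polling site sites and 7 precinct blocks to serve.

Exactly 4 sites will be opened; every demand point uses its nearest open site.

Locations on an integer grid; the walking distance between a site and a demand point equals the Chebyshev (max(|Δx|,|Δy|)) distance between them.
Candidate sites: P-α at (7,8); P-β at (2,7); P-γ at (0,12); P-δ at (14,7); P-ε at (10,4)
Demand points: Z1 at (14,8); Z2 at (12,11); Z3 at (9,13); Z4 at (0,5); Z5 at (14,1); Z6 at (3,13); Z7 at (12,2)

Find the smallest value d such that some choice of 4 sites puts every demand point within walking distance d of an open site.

Open {P-α, P-β, P-γ, P-ε}.
  Farthest demand point is Z2 at walking distance 5 (to P-α); all others are ≤ 5.
With {P-α, P-β, P-δ, P-ε} the worst case is 5.
With {P-α, P-β, P-γ, P-δ} the worst case is 6.
No size-4 selection achieves below 5.

5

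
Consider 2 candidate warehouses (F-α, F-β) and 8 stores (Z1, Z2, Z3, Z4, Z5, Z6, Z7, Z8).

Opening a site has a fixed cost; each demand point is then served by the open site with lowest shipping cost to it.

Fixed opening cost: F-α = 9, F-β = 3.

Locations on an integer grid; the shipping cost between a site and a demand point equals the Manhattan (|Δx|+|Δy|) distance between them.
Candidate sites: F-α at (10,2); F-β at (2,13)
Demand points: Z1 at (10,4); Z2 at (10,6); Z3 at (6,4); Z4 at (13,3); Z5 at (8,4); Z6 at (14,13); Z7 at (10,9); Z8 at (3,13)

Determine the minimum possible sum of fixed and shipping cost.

Open {F-α, F-β}: assign each demand point to its cheapest open site.
  Z1→F-α 2, Z2→F-α 4, Z3→F-α 6, Z4→F-α 4, Z5→F-α 4, Z6→F-β 12, Z7→F-α 7, Z8→F-β 1
  shipping cost 40, fixed 12 → total 52.
Compare {F-α}: shipping cost 60 + fixed 9 = 69.
Compare {F-β}: shipping cost 106 + fixed 3 = 109.

52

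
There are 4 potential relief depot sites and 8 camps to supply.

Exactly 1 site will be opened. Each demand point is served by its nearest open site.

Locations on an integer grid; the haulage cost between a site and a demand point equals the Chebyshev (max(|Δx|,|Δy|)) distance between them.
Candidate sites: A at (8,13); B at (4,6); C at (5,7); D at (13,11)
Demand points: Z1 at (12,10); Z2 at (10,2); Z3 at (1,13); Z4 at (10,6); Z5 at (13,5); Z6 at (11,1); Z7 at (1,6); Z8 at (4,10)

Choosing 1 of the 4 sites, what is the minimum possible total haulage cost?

Open {C}.
  Z1→C 7, Z2→C 5, Z3→C 6, Z4→C 5, Z5→C 8, Z6→C 6, Z7→C 4, Z8→C 3  ⇒ total 44.
Compare {B}: total 50.
Compare {A}: total 60.
No size-1 selection does better; minimum is 44.

44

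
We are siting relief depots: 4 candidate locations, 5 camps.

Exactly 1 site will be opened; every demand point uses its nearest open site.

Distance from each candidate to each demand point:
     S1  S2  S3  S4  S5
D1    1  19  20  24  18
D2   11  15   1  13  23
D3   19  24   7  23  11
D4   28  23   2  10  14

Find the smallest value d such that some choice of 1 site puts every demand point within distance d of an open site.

23

Open {D2}.
  Farthest demand point is S5 at distance 23 (to D2); all others are ≤ 23.
With {D1} the worst case is 24.
With {D3} the worst case is 24.
No size-1 selection achieves below 23.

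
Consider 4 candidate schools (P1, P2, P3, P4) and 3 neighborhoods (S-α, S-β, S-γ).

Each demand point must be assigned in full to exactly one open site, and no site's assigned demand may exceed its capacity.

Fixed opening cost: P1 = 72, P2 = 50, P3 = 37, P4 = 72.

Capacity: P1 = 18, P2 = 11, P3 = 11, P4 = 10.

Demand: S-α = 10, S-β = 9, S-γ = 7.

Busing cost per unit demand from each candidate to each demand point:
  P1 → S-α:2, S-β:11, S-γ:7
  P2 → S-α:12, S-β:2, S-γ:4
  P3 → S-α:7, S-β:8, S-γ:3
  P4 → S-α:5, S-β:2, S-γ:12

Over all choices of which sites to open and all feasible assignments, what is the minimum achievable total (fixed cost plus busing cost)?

Open {P1, P2}; cheapest assignment that respects the capacities:
  P1 (cap 18, load 17): S-α, S-γ — cost 10×2 + 7×7 = 69
  P2 (cap 11, load 9): S-β — cost 9×2 = 18
  Shipping 87, fixed 122 → total 209.
  Any other capacity-feasible assignment to {P1, P2} ships for at least 87.
Compare {P1, P2, P3}: its best feasible assignment gives total 218.
Compare {P1, P4}: its best feasible assignment gives total 231.
Every other set of open sites that can feasibly serve all demand totals ≥ 218 even under its best assignment. Minimum: 209.

209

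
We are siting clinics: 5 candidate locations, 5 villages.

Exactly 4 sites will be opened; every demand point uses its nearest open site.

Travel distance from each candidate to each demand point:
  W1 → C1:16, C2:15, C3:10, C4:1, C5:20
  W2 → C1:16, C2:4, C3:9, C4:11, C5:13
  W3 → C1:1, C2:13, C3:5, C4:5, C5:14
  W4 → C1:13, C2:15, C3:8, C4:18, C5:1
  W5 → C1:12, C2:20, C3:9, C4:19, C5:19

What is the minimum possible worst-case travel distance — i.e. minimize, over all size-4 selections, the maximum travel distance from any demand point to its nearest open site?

5

Open {W1, W2, W3, W4}.
  Farthest demand point is C3 at travel distance 5 (to W3); all others are ≤ 5.
With {W2, W3, W4, W5} the worst case is 5.
With {W1, W2, W4, W5} the worst case is 12.
No size-4 selection achieves below 5.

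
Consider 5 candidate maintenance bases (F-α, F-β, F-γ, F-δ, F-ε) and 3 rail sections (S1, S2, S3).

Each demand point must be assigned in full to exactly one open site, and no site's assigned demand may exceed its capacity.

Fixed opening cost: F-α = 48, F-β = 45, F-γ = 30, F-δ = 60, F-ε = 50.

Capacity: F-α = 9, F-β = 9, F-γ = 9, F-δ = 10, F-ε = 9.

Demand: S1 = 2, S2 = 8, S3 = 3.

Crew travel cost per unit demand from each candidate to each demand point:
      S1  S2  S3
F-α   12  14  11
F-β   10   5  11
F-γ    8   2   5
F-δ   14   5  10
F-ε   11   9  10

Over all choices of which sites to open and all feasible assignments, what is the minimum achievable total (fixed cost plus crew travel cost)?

Open {F-β, F-γ}; cheapest assignment that respects the capacities:
  F-β (cap 9, load 5): S1, S3 — cost 2×10 + 3×11 = 53
  F-γ (cap 9, load 8): S2 — cost 8×2 = 16
  Shipping 69, fixed 75 → total 144.
  Any other capacity-feasible assignment to {F-β, F-γ} ships for at least 69.
Compare {F-γ, F-ε}: its best feasible assignment gives total 148.
Compare {F-α, F-γ}: its best feasible assignment gives total 151.
Every other set of open sites that can feasibly serve all demand totals ≥ 148 even under its best assignment. Minimum: 144.

144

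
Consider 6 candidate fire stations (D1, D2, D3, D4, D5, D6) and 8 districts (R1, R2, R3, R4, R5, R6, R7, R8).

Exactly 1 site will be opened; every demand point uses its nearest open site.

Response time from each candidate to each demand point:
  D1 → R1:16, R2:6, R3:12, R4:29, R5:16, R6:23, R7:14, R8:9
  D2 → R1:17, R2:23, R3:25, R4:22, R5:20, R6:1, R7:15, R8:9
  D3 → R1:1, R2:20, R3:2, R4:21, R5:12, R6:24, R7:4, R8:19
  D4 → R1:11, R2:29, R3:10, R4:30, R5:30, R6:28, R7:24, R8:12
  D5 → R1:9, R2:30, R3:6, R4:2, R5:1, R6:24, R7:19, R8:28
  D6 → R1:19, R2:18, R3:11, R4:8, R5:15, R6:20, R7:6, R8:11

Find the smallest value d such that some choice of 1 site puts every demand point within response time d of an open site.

20

Open {D6}.
  Farthest demand point is R6 at response time 20 (to D6); all others are ≤ 20.
With {D3} the worst case is 24.
With {D2} the worst case is 25.
No size-1 selection achieves below 20.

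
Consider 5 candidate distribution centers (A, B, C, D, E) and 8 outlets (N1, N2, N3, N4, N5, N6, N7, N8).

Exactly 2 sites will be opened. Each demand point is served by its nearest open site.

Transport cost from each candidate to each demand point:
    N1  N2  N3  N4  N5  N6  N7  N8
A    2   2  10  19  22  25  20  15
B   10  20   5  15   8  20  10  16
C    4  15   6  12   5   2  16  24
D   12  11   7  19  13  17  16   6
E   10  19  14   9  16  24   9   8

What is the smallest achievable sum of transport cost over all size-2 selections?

58

Open {C, E}.
  N1→C 4, N2→C 15, N3→C 6, N4→E 9, N5→C 5, N6→C 2, N7→E 9, N8→E 8  ⇒ total 58.
Compare {A, C}: total 60.
Compare {C, D}: total 62.
No size-2 selection does better; minimum is 58.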